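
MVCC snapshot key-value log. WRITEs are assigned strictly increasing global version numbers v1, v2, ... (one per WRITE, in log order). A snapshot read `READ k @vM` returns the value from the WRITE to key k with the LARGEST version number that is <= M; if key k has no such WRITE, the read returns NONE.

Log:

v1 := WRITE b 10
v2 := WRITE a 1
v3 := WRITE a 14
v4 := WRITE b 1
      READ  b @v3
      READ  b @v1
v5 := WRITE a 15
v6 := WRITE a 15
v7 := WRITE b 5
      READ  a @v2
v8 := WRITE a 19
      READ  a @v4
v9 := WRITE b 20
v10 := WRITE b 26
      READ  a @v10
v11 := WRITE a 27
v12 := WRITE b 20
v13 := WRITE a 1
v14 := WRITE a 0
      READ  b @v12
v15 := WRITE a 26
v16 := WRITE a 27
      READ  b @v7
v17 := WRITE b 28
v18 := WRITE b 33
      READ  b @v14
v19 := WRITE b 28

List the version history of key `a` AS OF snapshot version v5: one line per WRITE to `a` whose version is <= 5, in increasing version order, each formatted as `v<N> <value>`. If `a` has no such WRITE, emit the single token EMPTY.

Answer: v2 1
v3 14
v5 15

Derivation:
Scan writes for key=a with version <= 5:
  v1 WRITE b 10 -> skip
  v2 WRITE a 1 -> keep
  v3 WRITE a 14 -> keep
  v4 WRITE b 1 -> skip
  v5 WRITE a 15 -> keep
  v6 WRITE a 15 -> drop (> snap)
  v7 WRITE b 5 -> skip
  v8 WRITE a 19 -> drop (> snap)
  v9 WRITE b 20 -> skip
  v10 WRITE b 26 -> skip
  v11 WRITE a 27 -> drop (> snap)
  v12 WRITE b 20 -> skip
  v13 WRITE a 1 -> drop (> snap)
  v14 WRITE a 0 -> drop (> snap)
  v15 WRITE a 26 -> drop (> snap)
  v16 WRITE a 27 -> drop (> snap)
  v17 WRITE b 28 -> skip
  v18 WRITE b 33 -> skip
  v19 WRITE b 28 -> skip
Collected: [(2, 1), (3, 14), (5, 15)]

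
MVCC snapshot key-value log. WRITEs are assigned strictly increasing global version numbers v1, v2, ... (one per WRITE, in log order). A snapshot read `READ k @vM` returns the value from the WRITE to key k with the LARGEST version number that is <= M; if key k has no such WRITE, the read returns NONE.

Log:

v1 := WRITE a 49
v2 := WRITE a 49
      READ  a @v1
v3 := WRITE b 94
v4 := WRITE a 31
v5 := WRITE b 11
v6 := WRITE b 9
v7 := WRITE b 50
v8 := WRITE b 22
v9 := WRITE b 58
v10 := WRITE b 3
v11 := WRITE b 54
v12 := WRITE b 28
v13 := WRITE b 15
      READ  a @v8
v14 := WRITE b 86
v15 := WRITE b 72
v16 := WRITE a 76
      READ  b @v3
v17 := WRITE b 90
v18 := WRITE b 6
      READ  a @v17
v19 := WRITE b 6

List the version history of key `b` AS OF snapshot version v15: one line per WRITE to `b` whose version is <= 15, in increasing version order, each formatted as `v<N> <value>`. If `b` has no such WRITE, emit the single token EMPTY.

Scan writes for key=b with version <= 15:
  v1 WRITE a 49 -> skip
  v2 WRITE a 49 -> skip
  v3 WRITE b 94 -> keep
  v4 WRITE a 31 -> skip
  v5 WRITE b 11 -> keep
  v6 WRITE b 9 -> keep
  v7 WRITE b 50 -> keep
  v8 WRITE b 22 -> keep
  v9 WRITE b 58 -> keep
  v10 WRITE b 3 -> keep
  v11 WRITE b 54 -> keep
  v12 WRITE b 28 -> keep
  v13 WRITE b 15 -> keep
  v14 WRITE b 86 -> keep
  v15 WRITE b 72 -> keep
  v16 WRITE a 76 -> skip
  v17 WRITE b 90 -> drop (> snap)
  v18 WRITE b 6 -> drop (> snap)
  v19 WRITE b 6 -> drop (> snap)
Collected: [(3, 94), (5, 11), (6, 9), (7, 50), (8, 22), (9, 58), (10, 3), (11, 54), (12, 28), (13, 15), (14, 86), (15, 72)]

Answer: v3 94
v5 11
v6 9
v7 50
v8 22
v9 58
v10 3
v11 54
v12 28
v13 15
v14 86
v15 72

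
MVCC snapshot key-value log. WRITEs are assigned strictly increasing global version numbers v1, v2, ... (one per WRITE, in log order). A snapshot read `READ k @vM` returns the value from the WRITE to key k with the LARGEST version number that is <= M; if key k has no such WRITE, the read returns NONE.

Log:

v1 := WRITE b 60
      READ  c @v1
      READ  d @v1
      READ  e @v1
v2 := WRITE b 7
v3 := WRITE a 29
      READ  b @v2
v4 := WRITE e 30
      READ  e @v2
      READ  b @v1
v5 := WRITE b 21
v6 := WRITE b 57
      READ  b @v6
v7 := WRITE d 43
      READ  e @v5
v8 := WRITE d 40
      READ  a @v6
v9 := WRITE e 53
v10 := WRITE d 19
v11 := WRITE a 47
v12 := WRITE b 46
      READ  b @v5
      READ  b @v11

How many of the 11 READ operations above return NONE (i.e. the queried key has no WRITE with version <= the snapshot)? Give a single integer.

v1: WRITE b=60  (b history now [(1, 60)])
READ c @v1: history=[] -> no version <= 1 -> NONE
READ d @v1: history=[] -> no version <= 1 -> NONE
READ e @v1: history=[] -> no version <= 1 -> NONE
v2: WRITE b=7  (b history now [(1, 60), (2, 7)])
v3: WRITE a=29  (a history now [(3, 29)])
READ b @v2: history=[(1, 60), (2, 7)] -> pick v2 -> 7
v4: WRITE e=30  (e history now [(4, 30)])
READ e @v2: history=[(4, 30)] -> no version <= 2 -> NONE
READ b @v1: history=[(1, 60), (2, 7)] -> pick v1 -> 60
v5: WRITE b=21  (b history now [(1, 60), (2, 7), (5, 21)])
v6: WRITE b=57  (b history now [(1, 60), (2, 7), (5, 21), (6, 57)])
READ b @v6: history=[(1, 60), (2, 7), (5, 21), (6, 57)] -> pick v6 -> 57
v7: WRITE d=43  (d history now [(7, 43)])
READ e @v5: history=[(4, 30)] -> pick v4 -> 30
v8: WRITE d=40  (d history now [(7, 43), (8, 40)])
READ a @v6: history=[(3, 29)] -> pick v3 -> 29
v9: WRITE e=53  (e history now [(4, 30), (9, 53)])
v10: WRITE d=19  (d history now [(7, 43), (8, 40), (10, 19)])
v11: WRITE a=47  (a history now [(3, 29), (11, 47)])
v12: WRITE b=46  (b history now [(1, 60), (2, 7), (5, 21), (6, 57), (12, 46)])
READ b @v5: history=[(1, 60), (2, 7), (5, 21), (6, 57), (12, 46)] -> pick v5 -> 21
READ b @v11: history=[(1, 60), (2, 7), (5, 21), (6, 57), (12, 46)] -> pick v6 -> 57
Read results in order: ['NONE', 'NONE', 'NONE', '7', 'NONE', '60', '57', '30', '29', '21', '57']
NONE count = 4

Answer: 4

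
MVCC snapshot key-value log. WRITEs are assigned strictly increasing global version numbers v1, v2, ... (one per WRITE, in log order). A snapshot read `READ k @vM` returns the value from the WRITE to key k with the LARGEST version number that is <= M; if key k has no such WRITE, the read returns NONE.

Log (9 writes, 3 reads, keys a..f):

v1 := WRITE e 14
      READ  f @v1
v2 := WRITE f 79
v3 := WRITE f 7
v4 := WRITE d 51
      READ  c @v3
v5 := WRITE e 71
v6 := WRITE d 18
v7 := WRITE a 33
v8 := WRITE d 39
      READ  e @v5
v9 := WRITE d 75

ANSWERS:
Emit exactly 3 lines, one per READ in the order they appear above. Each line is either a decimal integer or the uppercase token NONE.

Answer: NONE
NONE
71

Derivation:
v1: WRITE e=14  (e history now [(1, 14)])
READ f @v1: history=[] -> no version <= 1 -> NONE
v2: WRITE f=79  (f history now [(2, 79)])
v3: WRITE f=7  (f history now [(2, 79), (3, 7)])
v4: WRITE d=51  (d history now [(4, 51)])
READ c @v3: history=[] -> no version <= 3 -> NONE
v5: WRITE e=71  (e history now [(1, 14), (5, 71)])
v6: WRITE d=18  (d history now [(4, 51), (6, 18)])
v7: WRITE a=33  (a history now [(7, 33)])
v8: WRITE d=39  (d history now [(4, 51), (6, 18), (8, 39)])
READ e @v5: history=[(1, 14), (5, 71)] -> pick v5 -> 71
v9: WRITE d=75  (d history now [(4, 51), (6, 18), (8, 39), (9, 75)])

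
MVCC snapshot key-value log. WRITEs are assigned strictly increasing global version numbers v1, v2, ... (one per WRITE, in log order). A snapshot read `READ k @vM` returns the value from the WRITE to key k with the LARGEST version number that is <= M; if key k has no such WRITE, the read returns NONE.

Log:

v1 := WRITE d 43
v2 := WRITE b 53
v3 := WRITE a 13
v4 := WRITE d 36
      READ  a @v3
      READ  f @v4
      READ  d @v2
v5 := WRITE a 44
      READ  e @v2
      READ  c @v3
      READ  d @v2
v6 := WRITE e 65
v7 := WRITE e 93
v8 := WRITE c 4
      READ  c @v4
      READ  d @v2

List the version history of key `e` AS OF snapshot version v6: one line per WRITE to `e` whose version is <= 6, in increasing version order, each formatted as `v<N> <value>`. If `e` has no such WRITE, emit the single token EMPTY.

Answer: v6 65

Derivation:
Scan writes for key=e with version <= 6:
  v1 WRITE d 43 -> skip
  v2 WRITE b 53 -> skip
  v3 WRITE a 13 -> skip
  v4 WRITE d 36 -> skip
  v5 WRITE a 44 -> skip
  v6 WRITE e 65 -> keep
  v7 WRITE e 93 -> drop (> snap)
  v8 WRITE c 4 -> skip
Collected: [(6, 65)]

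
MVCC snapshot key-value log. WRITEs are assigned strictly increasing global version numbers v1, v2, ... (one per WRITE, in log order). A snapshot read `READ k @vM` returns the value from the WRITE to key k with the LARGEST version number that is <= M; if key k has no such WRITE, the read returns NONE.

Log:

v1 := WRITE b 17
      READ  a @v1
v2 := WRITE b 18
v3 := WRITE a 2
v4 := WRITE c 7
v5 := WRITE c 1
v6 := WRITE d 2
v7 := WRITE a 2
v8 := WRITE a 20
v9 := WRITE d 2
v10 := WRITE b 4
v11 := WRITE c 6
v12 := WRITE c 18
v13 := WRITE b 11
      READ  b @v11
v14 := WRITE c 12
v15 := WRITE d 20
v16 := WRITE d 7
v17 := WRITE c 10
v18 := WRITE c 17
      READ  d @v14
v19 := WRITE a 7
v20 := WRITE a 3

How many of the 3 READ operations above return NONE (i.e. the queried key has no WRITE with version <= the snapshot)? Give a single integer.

v1: WRITE b=17  (b history now [(1, 17)])
READ a @v1: history=[] -> no version <= 1 -> NONE
v2: WRITE b=18  (b history now [(1, 17), (2, 18)])
v3: WRITE a=2  (a history now [(3, 2)])
v4: WRITE c=7  (c history now [(4, 7)])
v5: WRITE c=1  (c history now [(4, 7), (5, 1)])
v6: WRITE d=2  (d history now [(6, 2)])
v7: WRITE a=2  (a history now [(3, 2), (7, 2)])
v8: WRITE a=20  (a history now [(3, 2), (7, 2), (8, 20)])
v9: WRITE d=2  (d history now [(6, 2), (9, 2)])
v10: WRITE b=4  (b history now [(1, 17), (2, 18), (10, 4)])
v11: WRITE c=6  (c history now [(4, 7), (5, 1), (11, 6)])
v12: WRITE c=18  (c history now [(4, 7), (5, 1), (11, 6), (12, 18)])
v13: WRITE b=11  (b history now [(1, 17), (2, 18), (10, 4), (13, 11)])
READ b @v11: history=[(1, 17), (2, 18), (10, 4), (13, 11)] -> pick v10 -> 4
v14: WRITE c=12  (c history now [(4, 7), (5, 1), (11, 6), (12, 18), (14, 12)])
v15: WRITE d=20  (d history now [(6, 2), (9, 2), (15, 20)])
v16: WRITE d=7  (d history now [(6, 2), (9, 2), (15, 20), (16, 7)])
v17: WRITE c=10  (c history now [(4, 7), (5, 1), (11, 6), (12, 18), (14, 12), (17, 10)])
v18: WRITE c=17  (c history now [(4, 7), (5, 1), (11, 6), (12, 18), (14, 12), (17, 10), (18, 17)])
READ d @v14: history=[(6, 2), (9, 2), (15, 20), (16, 7)] -> pick v9 -> 2
v19: WRITE a=7  (a history now [(3, 2), (7, 2), (8, 20), (19, 7)])
v20: WRITE a=3  (a history now [(3, 2), (7, 2), (8, 20), (19, 7), (20, 3)])
Read results in order: ['NONE', '4', '2']
NONE count = 1

Answer: 1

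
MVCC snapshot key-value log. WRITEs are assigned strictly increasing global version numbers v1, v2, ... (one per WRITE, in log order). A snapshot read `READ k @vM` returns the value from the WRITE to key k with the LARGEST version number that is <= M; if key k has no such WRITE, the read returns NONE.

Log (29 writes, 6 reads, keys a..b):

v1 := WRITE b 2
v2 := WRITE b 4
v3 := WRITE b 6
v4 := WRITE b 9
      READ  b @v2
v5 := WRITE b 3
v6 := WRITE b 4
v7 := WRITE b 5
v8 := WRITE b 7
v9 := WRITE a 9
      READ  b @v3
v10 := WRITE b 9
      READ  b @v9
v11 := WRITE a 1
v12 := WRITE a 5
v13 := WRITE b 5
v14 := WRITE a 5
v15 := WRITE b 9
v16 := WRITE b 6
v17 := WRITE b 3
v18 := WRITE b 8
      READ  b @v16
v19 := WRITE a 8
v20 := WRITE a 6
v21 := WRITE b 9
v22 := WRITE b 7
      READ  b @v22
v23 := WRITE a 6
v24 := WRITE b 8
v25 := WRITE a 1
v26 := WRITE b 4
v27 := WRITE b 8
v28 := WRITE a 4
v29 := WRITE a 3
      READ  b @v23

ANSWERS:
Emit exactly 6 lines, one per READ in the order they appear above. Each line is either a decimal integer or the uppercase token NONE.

Answer: 4
6
7
6
7
7

Derivation:
v1: WRITE b=2  (b history now [(1, 2)])
v2: WRITE b=4  (b history now [(1, 2), (2, 4)])
v3: WRITE b=6  (b history now [(1, 2), (2, 4), (3, 6)])
v4: WRITE b=9  (b history now [(1, 2), (2, 4), (3, 6), (4, 9)])
READ b @v2: history=[(1, 2), (2, 4), (3, 6), (4, 9)] -> pick v2 -> 4
v5: WRITE b=3  (b history now [(1, 2), (2, 4), (3, 6), (4, 9), (5, 3)])
v6: WRITE b=4  (b history now [(1, 2), (2, 4), (3, 6), (4, 9), (5, 3), (6, 4)])
v7: WRITE b=5  (b history now [(1, 2), (2, 4), (3, 6), (4, 9), (5, 3), (6, 4), (7, 5)])
v8: WRITE b=7  (b history now [(1, 2), (2, 4), (3, 6), (4, 9), (5, 3), (6, 4), (7, 5), (8, 7)])
v9: WRITE a=9  (a history now [(9, 9)])
READ b @v3: history=[(1, 2), (2, 4), (3, 6), (4, 9), (5, 3), (6, 4), (7, 5), (8, 7)] -> pick v3 -> 6
v10: WRITE b=9  (b history now [(1, 2), (2, 4), (3, 6), (4, 9), (5, 3), (6, 4), (7, 5), (8, 7), (10, 9)])
READ b @v9: history=[(1, 2), (2, 4), (3, 6), (4, 9), (5, 3), (6, 4), (7, 5), (8, 7), (10, 9)] -> pick v8 -> 7
v11: WRITE a=1  (a history now [(9, 9), (11, 1)])
v12: WRITE a=5  (a history now [(9, 9), (11, 1), (12, 5)])
v13: WRITE b=5  (b history now [(1, 2), (2, 4), (3, 6), (4, 9), (5, 3), (6, 4), (7, 5), (8, 7), (10, 9), (13, 5)])
v14: WRITE a=5  (a history now [(9, 9), (11, 1), (12, 5), (14, 5)])
v15: WRITE b=9  (b history now [(1, 2), (2, 4), (3, 6), (4, 9), (5, 3), (6, 4), (7, 5), (8, 7), (10, 9), (13, 5), (15, 9)])
v16: WRITE b=6  (b history now [(1, 2), (2, 4), (3, 6), (4, 9), (5, 3), (6, 4), (7, 5), (8, 7), (10, 9), (13, 5), (15, 9), (16, 6)])
v17: WRITE b=3  (b history now [(1, 2), (2, 4), (3, 6), (4, 9), (5, 3), (6, 4), (7, 5), (8, 7), (10, 9), (13, 5), (15, 9), (16, 6), (17, 3)])
v18: WRITE b=8  (b history now [(1, 2), (2, 4), (3, 6), (4, 9), (5, 3), (6, 4), (7, 5), (8, 7), (10, 9), (13, 5), (15, 9), (16, 6), (17, 3), (18, 8)])
READ b @v16: history=[(1, 2), (2, 4), (3, 6), (4, 9), (5, 3), (6, 4), (7, 5), (8, 7), (10, 9), (13, 5), (15, 9), (16, 6), (17, 3), (18, 8)] -> pick v16 -> 6
v19: WRITE a=8  (a history now [(9, 9), (11, 1), (12, 5), (14, 5), (19, 8)])
v20: WRITE a=6  (a history now [(9, 9), (11, 1), (12, 5), (14, 5), (19, 8), (20, 6)])
v21: WRITE b=9  (b history now [(1, 2), (2, 4), (3, 6), (4, 9), (5, 3), (6, 4), (7, 5), (8, 7), (10, 9), (13, 5), (15, 9), (16, 6), (17, 3), (18, 8), (21, 9)])
v22: WRITE b=7  (b history now [(1, 2), (2, 4), (3, 6), (4, 9), (5, 3), (6, 4), (7, 5), (8, 7), (10, 9), (13, 5), (15, 9), (16, 6), (17, 3), (18, 8), (21, 9), (22, 7)])
READ b @v22: history=[(1, 2), (2, 4), (3, 6), (4, 9), (5, 3), (6, 4), (7, 5), (8, 7), (10, 9), (13, 5), (15, 9), (16, 6), (17, 3), (18, 8), (21, 9), (22, 7)] -> pick v22 -> 7
v23: WRITE a=6  (a history now [(9, 9), (11, 1), (12, 5), (14, 5), (19, 8), (20, 6), (23, 6)])
v24: WRITE b=8  (b history now [(1, 2), (2, 4), (3, 6), (4, 9), (5, 3), (6, 4), (7, 5), (8, 7), (10, 9), (13, 5), (15, 9), (16, 6), (17, 3), (18, 8), (21, 9), (22, 7), (24, 8)])
v25: WRITE a=1  (a history now [(9, 9), (11, 1), (12, 5), (14, 5), (19, 8), (20, 6), (23, 6), (25, 1)])
v26: WRITE b=4  (b history now [(1, 2), (2, 4), (3, 6), (4, 9), (5, 3), (6, 4), (7, 5), (8, 7), (10, 9), (13, 5), (15, 9), (16, 6), (17, 3), (18, 8), (21, 9), (22, 7), (24, 8), (26, 4)])
v27: WRITE b=8  (b history now [(1, 2), (2, 4), (3, 6), (4, 9), (5, 3), (6, 4), (7, 5), (8, 7), (10, 9), (13, 5), (15, 9), (16, 6), (17, 3), (18, 8), (21, 9), (22, 7), (24, 8), (26, 4), (27, 8)])
v28: WRITE a=4  (a history now [(9, 9), (11, 1), (12, 5), (14, 5), (19, 8), (20, 6), (23, 6), (25, 1), (28, 4)])
v29: WRITE a=3  (a history now [(9, 9), (11, 1), (12, 5), (14, 5), (19, 8), (20, 6), (23, 6), (25, 1), (28, 4), (29, 3)])
READ b @v23: history=[(1, 2), (2, 4), (3, 6), (4, 9), (5, 3), (6, 4), (7, 5), (8, 7), (10, 9), (13, 5), (15, 9), (16, 6), (17, 3), (18, 8), (21, 9), (22, 7), (24, 8), (26, 4), (27, 8)] -> pick v22 -> 7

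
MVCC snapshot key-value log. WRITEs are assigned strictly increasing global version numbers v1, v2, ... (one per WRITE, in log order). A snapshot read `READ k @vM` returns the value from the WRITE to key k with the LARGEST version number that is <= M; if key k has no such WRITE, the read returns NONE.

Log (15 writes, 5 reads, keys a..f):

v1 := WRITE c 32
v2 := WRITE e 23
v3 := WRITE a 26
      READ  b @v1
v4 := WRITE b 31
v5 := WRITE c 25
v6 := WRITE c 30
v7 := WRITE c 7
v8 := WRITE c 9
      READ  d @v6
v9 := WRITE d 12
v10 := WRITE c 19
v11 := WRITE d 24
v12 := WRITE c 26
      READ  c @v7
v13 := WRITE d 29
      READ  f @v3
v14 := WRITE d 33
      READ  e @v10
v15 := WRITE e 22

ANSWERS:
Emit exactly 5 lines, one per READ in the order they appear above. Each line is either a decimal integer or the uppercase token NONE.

Answer: NONE
NONE
7
NONE
23

Derivation:
v1: WRITE c=32  (c history now [(1, 32)])
v2: WRITE e=23  (e history now [(2, 23)])
v3: WRITE a=26  (a history now [(3, 26)])
READ b @v1: history=[] -> no version <= 1 -> NONE
v4: WRITE b=31  (b history now [(4, 31)])
v5: WRITE c=25  (c history now [(1, 32), (5, 25)])
v6: WRITE c=30  (c history now [(1, 32), (5, 25), (6, 30)])
v7: WRITE c=7  (c history now [(1, 32), (5, 25), (6, 30), (7, 7)])
v8: WRITE c=9  (c history now [(1, 32), (5, 25), (6, 30), (7, 7), (8, 9)])
READ d @v6: history=[] -> no version <= 6 -> NONE
v9: WRITE d=12  (d history now [(9, 12)])
v10: WRITE c=19  (c history now [(1, 32), (5, 25), (6, 30), (7, 7), (8, 9), (10, 19)])
v11: WRITE d=24  (d history now [(9, 12), (11, 24)])
v12: WRITE c=26  (c history now [(1, 32), (5, 25), (6, 30), (7, 7), (8, 9), (10, 19), (12, 26)])
READ c @v7: history=[(1, 32), (5, 25), (6, 30), (7, 7), (8, 9), (10, 19), (12, 26)] -> pick v7 -> 7
v13: WRITE d=29  (d history now [(9, 12), (11, 24), (13, 29)])
READ f @v3: history=[] -> no version <= 3 -> NONE
v14: WRITE d=33  (d history now [(9, 12), (11, 24), (13, 29), (14, 33)])
READ e @v10: history=[(2, 23)] -> pick v2 -> 23
v15: WRITE e=22  (e history now [(2, 23), (15, 22)])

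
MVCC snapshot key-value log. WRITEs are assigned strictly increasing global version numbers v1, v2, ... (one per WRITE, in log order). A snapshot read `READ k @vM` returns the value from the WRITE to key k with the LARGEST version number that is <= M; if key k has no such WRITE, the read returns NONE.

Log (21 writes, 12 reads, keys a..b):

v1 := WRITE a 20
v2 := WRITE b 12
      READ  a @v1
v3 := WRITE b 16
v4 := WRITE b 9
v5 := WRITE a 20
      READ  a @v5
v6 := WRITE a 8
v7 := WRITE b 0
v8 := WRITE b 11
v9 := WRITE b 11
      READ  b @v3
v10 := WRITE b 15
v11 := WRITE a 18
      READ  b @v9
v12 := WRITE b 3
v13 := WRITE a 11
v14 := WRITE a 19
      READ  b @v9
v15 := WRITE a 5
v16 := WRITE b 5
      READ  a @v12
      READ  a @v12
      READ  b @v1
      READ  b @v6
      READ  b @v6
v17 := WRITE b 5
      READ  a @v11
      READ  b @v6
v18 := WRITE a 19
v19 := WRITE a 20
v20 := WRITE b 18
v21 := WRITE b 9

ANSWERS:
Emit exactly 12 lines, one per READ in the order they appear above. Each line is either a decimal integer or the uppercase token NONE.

Answer: 20
20
16
11
11
18
18
NONE
9
9
18
9

Derivation:
v1: WRITE a=20  (a history now [(1, 20)])
v2: WRITE b=12  (b history now [(2, 12)])
READ a @v1: history=[(1, 20)] -> pick v1 -> 20
v3: WRITE b=16  (b history now [(2, 12), (3, 16)])
v4: WRITE b=9  (b history now [(2, 12), (3, 16), (4, 9)])
v5: WRITE a=20  (a history now [(1, 20), (5, 20)])
READ a @v5: history=[(1, 20), (5, 20)] -> pick v5 -> 20
v6: WRITE a=8  (a history now [(1, 20), (5, 20), (6, 8)])
v7: WRITE b=0  (b history now [(2, 12), (3, 16), (4, 9), (7, 0)])
v8: WRITE b=11  (b history now [(2, 12), (3, 16), (4, 9), (7, 0), (8, 11)])
v9: WRITE b=11  (b history now [(2, 12), (3, 16), (4, 9), (7, 0), (8, 11), (9, 11)])
READ b @v3: history=[(2, 12), (3, 16), (4, 9), (7, 0), (8, 11), (9, 11)] -> pick v3 -> 16
v10: WRITE b=15  (b history now [(2, 12), (3, 16), (4, 9), (7, 0), (8, 11), (9, 11), (10, 15)])
v11: WRITE a=18  (a history now [(1, 20), (5, 20), (6, 8), (11, 18)])
READ b @v9: history=[(2, 12), (3, 16), (4, 9), (7, 0), (8, 11), (9, 11), (10, 15)] -> pick v9 -> 11
v12: WRITE b=3  (b history now [(2, 12), (3, 16), (4, 9), (7, 0), (8, 11), (9, 11), (10, 15), (12, 3)])
v13: WRITE a=11  (a history now [(1, 20), (5, 20), (6, 8), (11, 18), (13, 11)])
v14: WRITE a=19  (a history now [(1, 20), (5, 20), (6, 8), (11, 18), (13, 11), (14, 19)])
READ b @v9: history=[(2, 12), (3, 16), (4, 9), (7, 0), (8, 11), (9, 11), (10, 15), (12, 3)] -> pick v9 -> 11
v15: WRITE a=5  (a history now [(1, 20), (5, 20), (6, 8), (11, 18), (13, 11), (14, 19), (15, 5)])
v16: WRITE b=5  (b history now [(2, 12), (3, 16), (4, 9), (7, 0), (8, 11), (9, 11), (10, 15), (12, 3), (16, 5)])
READ a @v12: history=[(1, 20), (5, 20), (6, 8), (11, 18), (13, 11), (14, 19), (15, 5)] -> pick v11 -> 18
READ a @v12: history=[(1, 20), (5, 20), (6, 8), (11, 18), (13, 11), (14, 19), (15, 5)] -> pick v11 -> 18
READ b @v1: history=[(2, 12), (3, 16), (4, 9), (7, 0), (8, 11), (9, 11), (10, 15), (12, 3), (16, 5)] -> no version <= 1 -> NONE
READ b @v6: history=[(2, 12), (3, 16), (4, 9), (7, 0), (8, 11), (9, 11), (10, 15), (12, 3), (16, 5)] -> pick v4 -> 9
READ b @v6: history=[(2, 12), (3, 16), (4, 9), (7, 0), (8, 11), (9, 11), (10, 15), (12, 3), (16, 5)] -> pick v4 -> 9
v17: WRITE b=5  (b history now [(2, 12), (3, 16), (4, 9), (7, 0), (8, 11), (9, 11), (10, 15), (12, 3), (16, 5), (17, 5)])
READ a @v11: history=[(1, 20), (5, 20), (6, 8), (11, 18), (13, 11), (14, 19), (15, 5)] -> pick v11 -> 18
READ b @v6: history=[(2, 12), (3, 16), (4, 9), (7, 0), (8, 11), (9, 11), (10, 15), (12, 3), (16, 5), (17, 5)] -> pick v4 -> 9
v18: WRITE a=19  (a history now [(1, 20), (5, 20), (6, 8), (11, 18), (13, 11), (14, 19), (15, 5), (18, 19)])
v19: WRITE a=20  (a history now [(1, 20), (5, 20), (6, 8), (11, 18), (13, 11), (14, 19), (15, 5), (18, 19), (19, 20)])
v20: WRITE b=18  (b history now [(2, 12), (3, 16), (4, 9), (7, 0), (8, 11), (9, 11), (10, 15), (12, 3), (16, 5), (17, 5), (20, 18)])
v21: WRITE b=9  (b history now [(2, 12), (3, 16), (4, 9), (7, 0), (8, 11), (9, 11), (10, 15), (12, 3), (16, 5), (17, 5), (20, 18), (21, 9)])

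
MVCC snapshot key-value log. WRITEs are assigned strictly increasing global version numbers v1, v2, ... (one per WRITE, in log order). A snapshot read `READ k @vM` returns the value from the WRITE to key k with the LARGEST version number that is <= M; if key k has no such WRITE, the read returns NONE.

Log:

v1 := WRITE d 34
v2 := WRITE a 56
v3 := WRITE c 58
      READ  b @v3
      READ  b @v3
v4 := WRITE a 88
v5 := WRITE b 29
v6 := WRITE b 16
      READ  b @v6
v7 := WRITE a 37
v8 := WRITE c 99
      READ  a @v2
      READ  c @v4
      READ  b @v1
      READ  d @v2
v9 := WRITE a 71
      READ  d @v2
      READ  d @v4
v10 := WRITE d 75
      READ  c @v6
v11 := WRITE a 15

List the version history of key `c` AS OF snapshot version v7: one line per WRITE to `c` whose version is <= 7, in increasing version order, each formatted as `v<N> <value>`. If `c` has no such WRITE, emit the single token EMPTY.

Answer: v3 58

Derivation:
Scan writes for key=c with version <= 7:
  v1 WRITE d 34 -> skip
  v2 WRITE a 56 -> skip
  v3 WRITE c 58 -> keep
  v4 WRITE a 88 -> skip
  v5 WRITE b 29 -> skip
  v6 WRITE b 16 -> skip
  v7 WRITE a 37 -> skip
  v8 WRITE c 99 -> drop (> snap)
  v9 WRITE a 71 -> skip
  v10 WRITE d 75 -> skip
  v11 WRITE a 15 -> skip
Collected: [(3, 58)]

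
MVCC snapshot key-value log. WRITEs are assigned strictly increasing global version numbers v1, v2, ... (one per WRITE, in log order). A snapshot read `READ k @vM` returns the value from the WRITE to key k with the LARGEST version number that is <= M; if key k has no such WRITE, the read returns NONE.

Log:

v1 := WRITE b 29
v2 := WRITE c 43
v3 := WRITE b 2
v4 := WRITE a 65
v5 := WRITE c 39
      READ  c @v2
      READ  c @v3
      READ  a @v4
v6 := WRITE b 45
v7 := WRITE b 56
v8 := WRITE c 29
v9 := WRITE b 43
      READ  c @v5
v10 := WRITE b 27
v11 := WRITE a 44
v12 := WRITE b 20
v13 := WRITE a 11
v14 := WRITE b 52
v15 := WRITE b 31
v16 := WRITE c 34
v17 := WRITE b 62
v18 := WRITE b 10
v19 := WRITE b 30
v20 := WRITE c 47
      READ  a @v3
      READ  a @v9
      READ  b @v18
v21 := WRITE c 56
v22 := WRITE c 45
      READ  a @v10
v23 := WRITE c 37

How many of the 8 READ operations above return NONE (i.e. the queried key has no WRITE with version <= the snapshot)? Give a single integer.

Answer: 1

Derivation:
v1: WRITE b=29  (b history now [(1, 29)])
v2: WRITE c=43  (c history now [(2, 43)])
v3: WRITE b=2  (b history now [(1, 29), (3, 2)])
v4: WRITE a=65  (a history now [(4, 65)])
v5: WRITE c=39  (c history now [(2, 43), (5, 39)])
READ c @v2: history=[(2, 43), (5, 39)] -> pick v2 -> 43
READ c @v3: history=[(2, 43), (5, 39)] -> pick v2 -> 43
READ a @v4: history=[(4, 65)] -> pick v4 -> 65
v6: WRITE b=45  (b history now [(1, 29), (3, 2), (6, 45)])
v7: WRITE b=56  (b history now [(1, 29), (3, 2), (6, 45), (7, 56)])
v8: WRITE c=29  (c history now [(2, 43), (5, 39), (8, 29)])
v9: WRITE b=43  (b history now [(1, 29), (3, 2), (6, 45), (7, 56), (9, 43)])
READ c @v5: history=[(2, 43), (5, 39), (8, 29)] -> pick v5 -> 39
v10: WRITE b=27  (b history now [(1, 29), (3, 2), (6, 45), (7, 56), (9, 43), (10, 27)])
v11: WRITE a=44  (a history now [(4, 65), (11, 44)])
v12: WRITE b=20  (b history now [(1, 29), (3, 2), (6, 45), (7, 56), (9, 43), (10, 27), (12, 20)])
v13: WRITE a=11  (a history now [(4, 65), (11, 44), (13, 11)])
v14: WRITE b=52  (b history now [(1, 29), (3, 2), (6, 45), (7, 56), (9, 43), (10, 27), (12, 20), (14, 52)])
v15: WRITE b=31  (b history now [(1, 29), (3, 2), (6, 45), (7, 56), (9, 43), (10, 27), (12, 20), (14, 52), (15, 31)])
v16: WRITE c=34  (c history now [(2, 43), (5, 39), (8, 29), (16, 34)])
v17: WRITE b=62  (b history now [(1, 29), (3, 2), (6, 45), (7, 56), (9, 43), (10, 27), (12, 20), (14, 52), (15, 31), (17, 62)])
v18: WRITE b=10  (b history now [(1, 29), (3, 2), (6, 45), (7, 56), (9, 43), (10, 27), (12, 20), (14, 52), (15, 31), (17, 62), (18, 10)])
v19: WRITE b=30  (b history now [(1, 29), (3, 2), (6, 45), (7, 56), (9, 43), (10, 27), (12, 20), (14, 52), (15, 31), (17, 62), (18, 10), (19, 30)])
v20: WRITE c=47  (c history now [(2, 43), (5, 39), (8, 29), (16, 34), (20, 47)])
READ a @v3: history=[(4, 65), (11, 44), (13, 11)] -> no version <= 3 -> NONE
READ a @v9: history=[(4, 65), (11, 44), (13, 11)] -> pick v4 -> 65
READ b @v18: history=[(1, 29), (3, 2), (6, 45), (7, 56), (9, 43), (10, 27), (12, 20), (14, 52), (15, 31), (17, 62), (18, 10), (19, 30)] -> pick v18 -> 10
v21: WRITE c=56  (c history now [(2, 43), (5, 39), (8, 29), (16, 34), (20, 47), (21, 56)])
v22: WRITE c=45  (c history now [(2, 43), (5, 39), (8, 29), (16, 34), (20, 47), (21, 56), (22, 45)])
READ a @v10: history=[(4, 65), (11, 44), (13, 11)] -> pick v4 -> 65
v23: WRITE c=37  (c history now [(2, 43), (5, 39), (8, 29), (16, 34), (20, 47), (21, 56), (22, 45), (23, 37)])
Read results in order: ['43', '43', '65', '39', 'NONE', '65', '10', '65']
NONE count = 1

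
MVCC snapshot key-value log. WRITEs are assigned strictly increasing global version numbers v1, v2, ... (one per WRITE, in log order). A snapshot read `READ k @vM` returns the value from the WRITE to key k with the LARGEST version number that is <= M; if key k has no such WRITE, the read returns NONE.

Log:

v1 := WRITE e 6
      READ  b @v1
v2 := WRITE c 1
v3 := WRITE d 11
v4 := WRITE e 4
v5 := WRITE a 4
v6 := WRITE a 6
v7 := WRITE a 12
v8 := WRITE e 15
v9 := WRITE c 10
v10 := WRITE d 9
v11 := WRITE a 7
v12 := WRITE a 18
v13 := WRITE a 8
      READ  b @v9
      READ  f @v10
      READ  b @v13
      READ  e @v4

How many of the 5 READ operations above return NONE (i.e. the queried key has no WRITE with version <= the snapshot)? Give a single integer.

Answer: 4

Derivation:
v1: WRITE e=6  (e history now [(1, 6)])
READ b @v1: history=[] -> no version <= 1 -> NONE
v2: WRITE c=1  (c history now [(2, 1)])
v3: WRITE d=11  (d history now [(3, 11)])
v4: WRITE e=4  (e history now [(1, 6), (4, 4)])
v5: WRITE a=4  (a history now [(5, 4)])
v6: WRITE a=6  (a history now [(5, 4), (6, 6)])
v7: WRITE a=12  (a history now [(5, 4), (6, 6), (7, 12)])
v8: WRITE e=15  (e history now [(1, 6), (4, 4), (8, 15)])
v9: WRITE c=10  (c history now [(2, 1), (9, 10)])
v10: WRITE d=9  (d history now [(3, 11), (10, 9)])
v11: WRITE a=7  (a history now [(5, 4), (6, 6), (7, 12), (11, 7)])
v12: WRITE a=18  (a history now [(5, 4), (6, 6), (7, 12), (11, 7), (12, 18)])
v13: WRITE a=8  (a history now [(5, 4), (6, 6), (7, 12), (11, 7), (12, 18), (13, 8)])
READ b @v9: history=[] -> no version <= 9 -> NONE
READ f @v10: history=[] -> no version <= 10 -> NONE
READ b @v13: history=[] -> no version <= 13 -> NONE
READ e @v4: history=[(1, 6), (4, 4), (8, 15)] -> pick v4 -> 4
Read results in order: ['NONE', 'NONE', 'NONE', 'NONE', '4']
NONE count = 4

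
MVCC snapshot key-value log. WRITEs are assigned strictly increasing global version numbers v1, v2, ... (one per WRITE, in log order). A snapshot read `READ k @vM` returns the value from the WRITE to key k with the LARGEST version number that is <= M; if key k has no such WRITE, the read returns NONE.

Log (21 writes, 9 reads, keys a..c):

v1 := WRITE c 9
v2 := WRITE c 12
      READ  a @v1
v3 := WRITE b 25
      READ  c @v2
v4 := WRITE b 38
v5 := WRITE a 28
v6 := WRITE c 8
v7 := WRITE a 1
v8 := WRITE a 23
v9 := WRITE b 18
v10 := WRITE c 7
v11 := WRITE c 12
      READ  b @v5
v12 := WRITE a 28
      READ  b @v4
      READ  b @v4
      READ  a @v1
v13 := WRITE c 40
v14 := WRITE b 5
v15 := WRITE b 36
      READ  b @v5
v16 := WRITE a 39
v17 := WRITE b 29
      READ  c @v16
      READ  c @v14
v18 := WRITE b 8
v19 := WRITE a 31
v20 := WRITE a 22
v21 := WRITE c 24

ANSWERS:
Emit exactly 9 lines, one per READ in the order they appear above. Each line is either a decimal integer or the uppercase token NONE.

v1: WRITE c=9  (c history now [(1, 9)])
v2: WRITE c=12  (c history now [(1, 9), (2, 12)])
READ a @v1: history=[] -> no version <= 1 -> NONE
v3: WRITE b=25  (b history now [(3, 25)])
READ c @v2: history=[(1, 9), (2, 12)] -> pick v2 -> 12
v4: WRITE b=38  (b history now [(3, 25), (4, 38)])
v5: WRITE a=28  (a history now [(5, 28)])
v6: WRITE c=8  (c history now [(1, 9), (2, 12), (6, 8)])
v7: WRITE a=1  (a history now [(5, 28), (7, 1)])
v8: WRITE a=23  (a history now [(5, 28), (7, 1), (8, 23)])
v9: WRITE b=18  (b history now [(3, 25), (4, 38), (9, 18)])
v10: WRITE c=7  (c history now [(1, 9), (2, 12), (6, 8), (10, 7)])
v11: WRITE c=12  (c history now [(1, 9), (2, 12), (6, 8), (10, 7), (11, 12)])
READ b @v5: history=[(3, 25), (4, 38), (9, 18)] -> pick v4 -> 38
v12: WRITE a=28  (a history now [(5, 28), (7, 1), (8, 23), (12, 28)])
READ b @v4: history=[(3, 25), (4, 38), (9, 18)] -> pick v4 -> 38
READ b @v4: history=[(3, 25), (4, 38), (9, 18)] -> pick v4 -> 38
READ a @v1: history=[(5, 28), (7, 1), (8, 23), (12, 28)] -> no version <= 1 -> NONE
v13: WRITE c=40  (c history now [(1, 9), (2, 12), (6, 8), (10, 7), (11, 12), (13, 40)])
v14: WRITE b=5  (b history now [(3, 25), (4, 38), (9, 18), (14, 5)])
v15: WRITE b=36  (b history now [(3, 25), (4, 38), (9, 18), (14, 5), (15, 36)])
READ b @v5: history=[(3, 25), (4, 38), (9, 18), (14, 5), (15, 36)] -> pick v4 -> 38
v16: WRITE a=39  (a history now [(5, 28), (7, 1), (8, 23), (12, 28), (16, 39)])
v17: WRITE b=29  (b history now [(3, 25), (4, 38), (9, 18), (14, 5), (15, 36), (17, 29)])
READ c @v16: history=[(1, 9), (2, 12), (6, 8), (10, 7), (11, 12), (13, 40)] -> pick v13 -> 40
READ c @v14: history=[(1, 9), (2, 12), (6, 8), (10, 7), (11, 12), (13, 40)] -> pick v13 -> 40
v18: WRITE b=8  (b history now [(3, 25), (4, 38), (9, 18), (14, 5), (15, 36), (17, 29), (18, 8)])
v19: WRITE a=31  (a history now [(5, 28), (7, 1), (8, 23), (12, 28), (16, 39), (19, 31)])
v20: WRITE a=22  (a history now [(5, 28), (7, 1), (8, 23), (12, 28), (16, 39), (19, 31), (20, 22)])
v21: WRITE c=24  (c history now [(1, 9), (2, 12), (6, 8), (10, 7), (11, 12), (13, 40), (21, 24)])

Answer: NONE
12
38
38
38
NONE
38
40
40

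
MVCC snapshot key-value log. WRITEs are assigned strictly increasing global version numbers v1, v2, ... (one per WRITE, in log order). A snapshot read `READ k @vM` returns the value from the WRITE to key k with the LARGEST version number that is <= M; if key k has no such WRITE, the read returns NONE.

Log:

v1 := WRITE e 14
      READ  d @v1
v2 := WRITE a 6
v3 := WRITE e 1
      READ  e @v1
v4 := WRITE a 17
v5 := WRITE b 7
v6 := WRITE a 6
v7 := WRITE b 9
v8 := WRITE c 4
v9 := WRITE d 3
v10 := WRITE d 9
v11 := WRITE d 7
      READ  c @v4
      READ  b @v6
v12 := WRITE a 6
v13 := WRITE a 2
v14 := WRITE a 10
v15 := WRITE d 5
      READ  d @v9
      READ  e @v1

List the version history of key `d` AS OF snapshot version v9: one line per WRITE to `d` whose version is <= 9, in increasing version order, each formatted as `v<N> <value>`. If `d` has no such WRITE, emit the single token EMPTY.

Answer: v9 3

Derivation:
Scan writes for key=d with version <= 9:
  v1 WRITE e 14 -> skip
  v2 WRITE a 6 -> skip
  v3 WRITE e 1 -> skip
  v4 WRITE a 17 -> skip
  v5 WRITE b 7 -> skip
  v6 WRITE a 6 -> skip
  v7 WRITE b 9 -> skip
  v8 WRITE c 4 -> skip
  v9 WRITE d 3 -> keep
  v10 WRITE d 9 -> drop (> snap)
  v11 WRITE d 7 -> drop (> snap)
  v12 WRITE a 6 -> skip
  v13 WRITE a 2 -> skip
  v14 WRITE a 10 -> skip
  v15 WRITE d 5 -> drop (> snap)
Collected: [(9, 3)]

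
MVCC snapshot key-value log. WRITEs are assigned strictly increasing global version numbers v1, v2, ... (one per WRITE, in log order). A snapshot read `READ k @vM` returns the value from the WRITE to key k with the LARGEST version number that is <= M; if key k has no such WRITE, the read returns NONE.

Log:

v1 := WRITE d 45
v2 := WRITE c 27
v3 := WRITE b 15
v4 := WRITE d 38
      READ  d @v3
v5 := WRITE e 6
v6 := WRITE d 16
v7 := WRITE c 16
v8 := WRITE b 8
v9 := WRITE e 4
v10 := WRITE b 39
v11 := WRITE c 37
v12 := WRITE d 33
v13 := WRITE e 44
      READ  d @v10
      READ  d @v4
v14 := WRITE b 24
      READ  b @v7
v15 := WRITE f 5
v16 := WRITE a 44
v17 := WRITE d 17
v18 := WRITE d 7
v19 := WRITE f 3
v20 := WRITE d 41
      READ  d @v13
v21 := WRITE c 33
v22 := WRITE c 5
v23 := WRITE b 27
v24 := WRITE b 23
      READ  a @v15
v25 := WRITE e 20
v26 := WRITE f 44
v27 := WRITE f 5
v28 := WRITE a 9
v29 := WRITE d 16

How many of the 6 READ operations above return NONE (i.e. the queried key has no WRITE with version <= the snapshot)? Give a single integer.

v1: WRITE d=45  (d history now [(1, 45)])
v2: WRITE c=27  (c history now [(2, 27)])
v3: WRITE b=15  (b history now [(3, 15)])
v4: WRITE d=38  (d history now [(1, 45), (4, 38)])
READ d @v3: history=[(1, 45), (4, 38)] -> pick v1 -> 45
v5: WRITE e=6  (e history now [(5, 6)])
v6: WRITE d=16  (d history now [(1, 45), (4, 38), (6, 16)])
v7: WRITE c=16  (c history now [(2, 27), (7, 16)])
v8: WRITE b=8  (b history now [(3, 15), (8, 8)])
v9: WRITE e=4  (e history now [(5, 6), (9, 4)])
v10: WRITE b=39  (b history now [(3, 15), (8, 8), (10, 39)])
v11: WRITE c=37  (c history now [(2, 27), (7, 16), (11, 37)])
v12: WRITE d=33  (d history now [(1, 45), (4, 38), (6, 16), (12, 33)])
v13: WRITE e=44  (e history now [(5, 6), (9, 4), (13, 44)])
READ d @v10: history=[(1, 45), (4, 38), (6, 16), (12, 33)] -> pick v6 -> 16
READ d @v4: history=[(1, 45), (4, 38), (6, 16), (12, 33)] -> pick v4 -> 38
v14: WRITE b=24  (b history now [(3, 15), (8, 8), (10, 39), (14, 24)])
READ b @v7: history=[(3, 15), (8, 8), (10, 39), (14, 24)] -> pick v3 -> 15
v15: WRITE f=5  (f history now [(15, 5)])
v16: WRITE a=44  (a history now [(16, 44)])
v17: WRITE d=17  (d history now [(1, 45), (4, 38), (6, 16), (12, 33), (17, 17)])
v18: WRITE d=7  (d history now [(1, 45), (4, 38), (6, 16), (12, 33), (17, 17), (18, 7)])
v19: WRITE f=3  (f history now [(15, 5), (19, 3)])
v20: WRITE d=41  (d history now [(1, 45), (4, 38), (6, 16), (12, 33), (17, 17), (18, 7), (20, 41)])
READ d @v13: history=[(1, 45), (4, 38), (6, 16), (12, 33), (17, 17), (18, 7), (20, 41)] -> pick v12 -> 33
v21: WRITE c=33  (c history now [(2, 27), (7, 16), (11, 37), (21, 33)])
v22: WRITE c=5  (c history now [(2, 27), (7, 16), (11, 37), (21, 33), (22, 5)])
v23: WRITE b=27  (b history now [(3, 15), (8, 8), (10, 39), (14, 24), (23, 27)])
v24: WRITE b=23  (b history now [(3, 15), (8, 8), (10, 39), (14, 24), (23, 27), (24, 23)])
READ a @v15: history=[(16, 44)] -> no version <= 15 -> NONE
v25: WRITE e=20  (e history now [(5, 6), (9, 4), (13, 44), (25, 20)])
v26: WRITE f=44  (f history now [(15, 5), (19, 3), (26, 44)])
v27: WRITE f=5  (f history now [(15, 5), (19, 3), (26, 44), (27, 5)])
v28: WRITE a=9  (a history now [(16, 44), (28, 9)])
v29: WRITE d=16  (d history now [(1, 45), (4, 38), (6, 16), (12, 33), (17, 17), (18, 7), (20, 41), (29, 16)])
Read results in order: ['45', '16', '38', '15', '33', 'NONE']
NONE count = 1

Answer: 1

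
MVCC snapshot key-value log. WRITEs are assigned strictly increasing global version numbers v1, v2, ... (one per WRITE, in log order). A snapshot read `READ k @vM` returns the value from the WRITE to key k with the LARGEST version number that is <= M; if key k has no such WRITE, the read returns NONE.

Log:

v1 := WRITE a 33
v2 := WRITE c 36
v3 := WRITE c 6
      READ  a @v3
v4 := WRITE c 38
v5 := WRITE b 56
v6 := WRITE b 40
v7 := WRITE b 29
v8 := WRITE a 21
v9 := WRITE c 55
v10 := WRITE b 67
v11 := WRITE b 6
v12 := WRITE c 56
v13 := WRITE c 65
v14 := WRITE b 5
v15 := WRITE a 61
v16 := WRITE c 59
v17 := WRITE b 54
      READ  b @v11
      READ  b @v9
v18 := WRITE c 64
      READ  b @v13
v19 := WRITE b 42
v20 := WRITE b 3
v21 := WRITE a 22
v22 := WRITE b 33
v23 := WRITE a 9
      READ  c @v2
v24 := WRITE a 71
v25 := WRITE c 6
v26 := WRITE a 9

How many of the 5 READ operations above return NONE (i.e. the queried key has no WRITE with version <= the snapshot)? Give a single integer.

Answer: 0

Derivation:
v1: WRITE a=33  (a history now [(1, 33)])
v2: WRITE c=36  (c history now [(2, 36)])
v3: WRITE c=6  (c history now [(2, 36), (3, 6)])
READ a @v3: history=[(1, 33)] -> pick v1 -> 33
v4: WRITE c=38  (c history now [(2, 36), (3, 6), (4, 38)])
v5: WRITE b=56  (b history now [(5, 56)])
v6: WRITE b=40  (b history now [(5, 56), (6, 40)])
v7: WRITE b=29  (b history now [(5, 56), (6, 40), (7, 29)])
v8: WRITE a=21  (a history now [(1, 33), (8, 21)])
v9: WRITE c=55  (c history now [(2, 36), (3, 6), (4, 38), (9, 55)])
v10: WRITE b=67  (b history now [(5, 56), (6, 40), (7, 29), (10, 67)])
v11: WRITE b=6  (b history now [(5, 56), (6, 40), (7, 29), (10, 67), (11, 6)])
v12: WRITE c=56  (c history now [(2, 36), (3, 6), (4, 38), (9, 55), (12, 56)])
v13: WRITE c=65  (c history now [(2, 36), (3, 6), (4, 38), (9, 55), (12, 56), (13, 65)])
v14: WRITE b=5  (b history now [(5, 56), (6, 40), (7, 29), (10, 67), (11, 6), (14, 5)])
v15: WRITE a=61  (a history now [(1, 33), (8, 21), (15, 61)])
v16: WRITE c=59  (c history now [(2, 36), (3, 6), (4, 38), (9, 55), (12, 56), (13, 65), (16, 59)])
v17: WRITE b=54  (b history now [(5, 56), (6, 40), (7, 29), (10, 67), (11, 6), (14, 5), (17, 54)])
READ b @v11: history=[(5, 56), (6, 40), (7, 29), (10, 67), (11, 6), (14, 5), (17, 54)] -> pick v11 -> 6
READ b @v9: history=[(5, 56), (6, 40), (7, 29), (10, 67), (11, 6), (14, 5), (17, 54)] -> pick v7 -> 29
v18: WRITE c=64  (c history now [(2, 36), (3, 6), (4, 38), (9, 55), (12, 56), (13, 65), (16, 59), (18, 64)])
READ b @v13: history=[(5, 56), (6, 40), (7, 29), (10, 67), (11, 6), (14, 5), (17, 54)] -> pick v11 -> 6
v19: WRITE b=42  (b history now [(5, 56), (6, 40), (7, 29), (10, 67), (11, 6), (14, 5), (17, 54), (19, 42)])
v20: WRITE b=3  (b history now [(5, 56), (6, 40), (7, 29), (10, 67), (11, 6), (14, 5), (17, 54), (19, 42), (20, 3)])
v21: WRITE a=22  (a history now [(1, 33), (8, 21), (15, 61), (21, 22)])
v22: WRITE b=33  (b history now [(5, 56), (6, 40), (7, 29), (10, 67), (11, 6), (14, 5), (17, 54), (19, 42), (20, 3), (22, 33)])
v23: WRITE a=9  (a history now [(1, 33), (8, 21), (15, 61), (21, 22), (23, 9)])
READ c @v2: history=[(2, 36), (3, 6), (4, 38), (9, 55), (12, 56), (13, 65), (16, 59), (18, 64)] -> pick v2 -> 36
v24: WRITE a=71  (a history now [(1, 33), (8, 21), (15, 61), (21, 22), (23, 9), (24, 71)])
v25: WRITE c=6  (c history now [(2, 36), (3, 6), (4, 38), (9, 55), (12, 56), (13, 65), (16, 59), (18, 64), (25, 6)])
v26: WRITE a=9  (a history now [(1, 33), (8, 21), (15, 61), (21, 22), (23, 9), (24, 71), (26, 9)])
Read results in order: ['33', '6', '29', '6', '36']
NONE count = 0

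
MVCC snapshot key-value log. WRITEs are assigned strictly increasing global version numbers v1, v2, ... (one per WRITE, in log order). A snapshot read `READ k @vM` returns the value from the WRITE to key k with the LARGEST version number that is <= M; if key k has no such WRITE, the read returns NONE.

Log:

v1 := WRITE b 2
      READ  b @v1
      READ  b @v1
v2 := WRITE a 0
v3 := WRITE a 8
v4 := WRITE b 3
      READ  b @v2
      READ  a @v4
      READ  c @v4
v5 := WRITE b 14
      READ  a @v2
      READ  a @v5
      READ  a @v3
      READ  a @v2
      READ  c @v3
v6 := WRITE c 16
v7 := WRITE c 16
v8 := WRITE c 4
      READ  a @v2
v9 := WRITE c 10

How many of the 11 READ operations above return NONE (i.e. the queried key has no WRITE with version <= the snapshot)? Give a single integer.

Answer: 2

Derivation:
v1: WRITE b=2  (b history now [(1, 2)])
READ b @v1: history=[(1, 2)] -> pick v1 -> 2
READ b @v1: history=[(1, 2)] -> pick v1 -> 2
v2: WRITE a=0  (a history now [(2, 0)])
v3: WRITE a=8  (a history now [(2, 0), (3, 8)])
v4: WRITE b=3  (b history now [(1, 2), (4, 3)])
READ b @v2: history=[(1, 2), (4, 3)] -> pick v1 -> 2
READ a @v4: history=[(2, 0), (3, 8)] -> pick v3 -> 8
READ c @v4: history=[] -> no version <= 4 -> NONE
v5: WRITE b=14  (b history now [(1, 2), (4, 3), (5, 14)])
READ a @v2: history=[(2, 0), (3, 8)] -> pick v2 -> 0
READ a @v5: history=[(2, 0), (3, 8)] -> pick v3 -> 8
READ a @v3: history=[(2, 0), (3, 8)] -> pick v3 -> 8
READ a @v2: history=[(2, 0), (3, 8)] -> pick v2 -> 0
READ c @v3: history=[] -> no version <= 3 -> NONE
v6: WRITE c=16  (c history now [(6, 16)])
v7: WRITE c=16  (c history now [(6, 16), (7, 16)])
v8: WRITE c=4  (c history now [(6, 16), (7, 16), (8, 4)])
READ a @v2: history=[(2, 0), (3, 8)] -> pick v2 -> 0
v9: WRITE c=10  (c history now [(6, 16), (7, 16), (8, 4), (9, 10)])
Read results in order: ['2', '2', '2', '8', 'NONE', '0', '8', '8', '0', 'NONE', '0']
NONE count = 2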